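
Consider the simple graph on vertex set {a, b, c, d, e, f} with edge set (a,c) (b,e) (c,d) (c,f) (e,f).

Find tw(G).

1

A width-1 tree decomposition is:
Bags: B1 = {e, f}  B2 = {c, f}  B3 = {a, c}  B4 = {c, d}  B5 = {b, e}
Tree: B1–B2, B2–B3, B3–B4, B1–B5
Each bag holds 2 vertices, so the decomposition has width 1, which upper-bounds the treewidth. G has an edge, so its treewidth is at least 1. Combining the bounds, tw(G) = 1.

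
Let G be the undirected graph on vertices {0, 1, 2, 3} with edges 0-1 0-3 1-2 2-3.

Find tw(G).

A width-2 tree decomposition is:
Bags: B1 = {0, 2, 3}  B2 = {0, 1, 2}
Tree: B1–B2
Every bag has size at most 3, so the width is 3 − 1 = 2 and tw(G) ≤ 2. Since 2–3–0–1–2 is a cycle in G, G is not acyclic. Forests are exactly the graphs of treewidth ≤ 1, so tw(G) ≥ 2. Combining the bounds, tw(G) = 2.

2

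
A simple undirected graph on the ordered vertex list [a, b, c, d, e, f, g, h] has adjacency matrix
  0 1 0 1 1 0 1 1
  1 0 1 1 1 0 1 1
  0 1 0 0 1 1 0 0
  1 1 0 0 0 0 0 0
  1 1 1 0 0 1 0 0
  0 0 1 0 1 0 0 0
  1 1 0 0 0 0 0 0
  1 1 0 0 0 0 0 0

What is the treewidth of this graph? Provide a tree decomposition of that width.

Every bag has size at most 3, so the width is 3 − 1 = 2 and tw(G) ≤ 2. On the other hand G contains the 3-clique {c, e, f}. A clique must lie in a single bag of any decomposition, so no decomposition can have width below 2. Combining the bounds, tw(G) = 2.

Treewidth 2.
One such decomposition:
Bags: B1 = {a, b, h}  B2 = {a, b, e}  B3 = {a, b, d}  B4 = {a, b, g}  B5 = {b, c, e}  B6 = {c, e, f}
Tree: B1–B2, B1–B3, B3–B4, B2–B5, B5–B6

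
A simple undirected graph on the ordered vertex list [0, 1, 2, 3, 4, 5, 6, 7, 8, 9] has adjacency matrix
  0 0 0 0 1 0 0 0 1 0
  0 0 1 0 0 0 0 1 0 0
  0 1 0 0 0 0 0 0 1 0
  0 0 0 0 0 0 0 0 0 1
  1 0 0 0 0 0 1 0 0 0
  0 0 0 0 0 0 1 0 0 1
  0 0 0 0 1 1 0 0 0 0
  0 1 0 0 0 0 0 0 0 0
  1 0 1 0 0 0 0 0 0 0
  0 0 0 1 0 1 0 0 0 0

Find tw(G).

1

A width-1 tree decomposition is:
Bags: B1 = {3, 9}  B2 = {5, 9}  B3 = {5, 6}  B4 = {4, 6}  B5 = {0, 4}  B6 = {0, 8}  B7 = {2, 8}  B8 = {1, 2}  B9 = {1, 7}
Tree: B1–B2, B2–B3, B3–B4, B4–B5, B5–B6, B6–B7, B7–B8, B8–B9
The largest bag has 2 vertices, giving width 1; this decomposition certifies tw(G) ≤ 1. Since G has at least one edge (e.g. 3–9), it is not an edgeless graph, so tw(G) ≥ 1. Therefore the treewidth is 1.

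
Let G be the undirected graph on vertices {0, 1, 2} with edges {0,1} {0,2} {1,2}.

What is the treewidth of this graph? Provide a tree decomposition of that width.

Treewidth 2.
One such decomposition:
Bags: B1 = {0, 1, 2}
Tree: (single bag)

With just one bag of size 3, the width is 3 − 1 = 2, so tw(G) ≤ 2. For the lower bound, the 3 vertices {0, 1, 2} are pairwise adjacent, and any tree decomposition puts a clique entirely inside one bag — forcing width ≥ 2. Combining the bounds, tw(G) = 2.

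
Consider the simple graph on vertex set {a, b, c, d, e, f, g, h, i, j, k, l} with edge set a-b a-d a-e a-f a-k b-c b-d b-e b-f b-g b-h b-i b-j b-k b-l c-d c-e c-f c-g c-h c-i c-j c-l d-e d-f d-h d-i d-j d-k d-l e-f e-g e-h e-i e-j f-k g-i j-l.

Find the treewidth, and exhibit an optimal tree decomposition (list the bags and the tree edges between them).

Every bag has size at most 5, so the width is 5 − 1 = 4 and tw(G) ≤ 4. Conversely, {b, c, d, e, j} is a clique of size 5, and the vertices of any clique must share a bag in every tree decomposition; so some bag has ≥ 5 vertices and tw(G) ≥ 4. Therefore the treewidth is 4.

Treewidth 4.
Bags: B1 = {b, c, d, e, f}  B2 = {b, c, d, e, j}  B3 = {b, c, d, e, i}  B4 = {a, b, d, e, f}  B5 = {a, b, d, f, k}  B6 = {b, c, e, g, i}  B7 = {b, c, d, e, h}  B8 = {b, c, d, j, l}
Tree: B1–B2, B2–B3, B1–B4, B4–B5, B3–B6, B3–B7, B2–B8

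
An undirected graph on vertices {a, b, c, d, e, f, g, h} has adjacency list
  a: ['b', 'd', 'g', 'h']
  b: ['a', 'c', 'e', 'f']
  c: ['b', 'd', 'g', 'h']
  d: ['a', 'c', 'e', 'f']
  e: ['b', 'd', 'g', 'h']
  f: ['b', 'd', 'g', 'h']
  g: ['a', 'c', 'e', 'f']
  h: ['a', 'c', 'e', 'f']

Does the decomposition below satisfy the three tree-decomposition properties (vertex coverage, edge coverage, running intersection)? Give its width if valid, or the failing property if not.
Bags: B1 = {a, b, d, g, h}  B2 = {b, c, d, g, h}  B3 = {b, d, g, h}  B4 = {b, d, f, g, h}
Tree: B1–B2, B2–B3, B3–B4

A tree decomposition must satisfy three properties: every vertex lies in some bag; for every edge, both endpoints lie together in some bag; and for every vertex, the bags containing it form a connected subtree. Here vertex e appears in no bag, so the decomposition is invalid.

No — vertex e appears in no bag.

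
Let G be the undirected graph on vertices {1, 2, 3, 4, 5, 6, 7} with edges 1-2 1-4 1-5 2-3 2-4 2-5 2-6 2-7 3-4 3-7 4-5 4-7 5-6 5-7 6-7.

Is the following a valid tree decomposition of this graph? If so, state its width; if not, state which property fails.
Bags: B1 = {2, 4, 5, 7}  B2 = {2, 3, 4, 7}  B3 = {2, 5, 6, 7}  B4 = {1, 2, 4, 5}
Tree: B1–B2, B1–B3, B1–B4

Checking the three conditions: (i) the bags cover all of {1, 2, 3, 4, 5, 6, 7}; (ii) for each edge, some bag contains both endpoints; (iii) the bags containing any fixed vertex form a subtree. All hold, so the decomposition is valid with width 4 − 1 = 3.

Yes; width 3.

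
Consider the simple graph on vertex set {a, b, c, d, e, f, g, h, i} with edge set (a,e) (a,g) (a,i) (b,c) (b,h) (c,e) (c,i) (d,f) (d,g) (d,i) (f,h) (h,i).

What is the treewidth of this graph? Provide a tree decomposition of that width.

Treewidth 3.
Bags: B1 = {a, d, e, g}  B2 = {a, d, e, i}  B3 = {c, d, e, i}  B4 = {c, d, f, i}  B5 = {c, f, h, i}  B6 = {b, c, f, h}
Tree: B1–B2, B2–B3, B3–B4, B4–B5, B5–B6

Every bag has size at most 4, so the width is 4 − 1 = 3 and tw(G) ≤ 3. For the lower bound: the 4 vertex sets {a,e,g}, {d}, {i}, {b,c,f,h} are disjoint, each induces a connected subgraph, and every pair is joined by at least one edge of G. Contracting each set to a single vertex therefore yields K_{4} as a minor, and since treewidth is minor-monotone, tw(G) ≥ tw(K_{4}) = 3. Therefore the treewidth is 3.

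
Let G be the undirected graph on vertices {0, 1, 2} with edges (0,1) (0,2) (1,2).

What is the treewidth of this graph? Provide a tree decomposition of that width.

With just one bag of size 3, the width is 3 − 1 = 2, so tw(G) ≤ 2. On the other hand G contains the 3-clique {0, 1, 2}. A clique must lie in a single bag of any decomposition, so no decomposition can have width below 2. Combining the bounds, tw(G) = 2.

Treewidth 2.
One such decomposition:
Bags: B1 = {0, 1, 2}
Tree: (single bag)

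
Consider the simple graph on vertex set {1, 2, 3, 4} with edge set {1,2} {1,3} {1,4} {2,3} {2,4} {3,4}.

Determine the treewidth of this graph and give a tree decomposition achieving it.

A single bag containing all 4 vertices is trivially a valid decomposition of width 3. Conversely, {1, 2, 3, 4} is a clique of size 4, and the vertices of any clique must share a bag in every tree decomposition; so some bag has ≥ 4 vertices and tw(G) ≥ 3. Combining the bounds, tw(G) = 3.

Treewidth 3.
One optimal decomposition is:
Bags: B1 = {1, 2, 3, 4}
Tree: (single bag)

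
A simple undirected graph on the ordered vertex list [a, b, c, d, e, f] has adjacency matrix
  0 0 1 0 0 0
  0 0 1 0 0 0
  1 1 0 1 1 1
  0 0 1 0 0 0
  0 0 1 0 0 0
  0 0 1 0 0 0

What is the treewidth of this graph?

1

A width-1 tree decomposition is:
Bags: B1 = {c, d}  B2 = {c, e}  B3 = {c, f}  B4 = {a, c}  B5 = {b, c}
Tree: B1–B2, B1–B3, B1–B4, B3–B5
Each bag holds 2 vertices, so the decomposition has width 1, which upper-bounds the treewidth. Since G has at least one edge (e.g. c–d), it is not an edgeless graph, so tw(G) ≥ 1. Combining the bounds, tw(G) = 1.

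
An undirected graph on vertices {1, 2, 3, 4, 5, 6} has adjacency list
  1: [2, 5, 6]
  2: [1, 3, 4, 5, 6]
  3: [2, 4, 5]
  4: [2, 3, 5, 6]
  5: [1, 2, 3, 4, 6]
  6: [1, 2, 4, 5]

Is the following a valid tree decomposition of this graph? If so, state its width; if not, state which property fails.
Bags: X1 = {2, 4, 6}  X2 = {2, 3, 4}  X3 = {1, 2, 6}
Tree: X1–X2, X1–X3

A tree decomposition must satisfy three properties: every vertex lies in some bag; for every edge, both endpoints lie together in some bag; and for every vertex, the bags containing it form a connected subtree. Here vertex 5 appears in no bag, so the decomposition is invalid.

No — vertex 5 appears in no bag.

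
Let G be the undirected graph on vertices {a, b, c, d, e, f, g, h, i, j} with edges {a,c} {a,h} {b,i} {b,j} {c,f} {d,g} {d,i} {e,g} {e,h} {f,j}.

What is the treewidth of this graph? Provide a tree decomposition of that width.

Treewidth 2.
One optimal decomposition is:
Bags: B1 = {b, d, i}  B2 = {b, d, g}  B3 = {b, e, g}  B4 = {b, e, h}  B5 = {a, b, h}  B6 = {a, b, c}  B7 = {b, c, f}  B8 = {b, f, j}
Tree: B1–B2, B2–B3, B3–B4, B4–B5, B5–B6, B6–B7, B7–B8

Each bag holds 3 vertices, so the decomposition has width 2, which upper-bounds the treewidth. For the lower bound, G contains the cycle b–i–d–g–e–h–a–c–f–j–b, so G is not a forest; only forests have treewidth ≤ 1, hence tw(G) ≥ 2. The upper and lower bounds meet at 2, so that is the treewidth.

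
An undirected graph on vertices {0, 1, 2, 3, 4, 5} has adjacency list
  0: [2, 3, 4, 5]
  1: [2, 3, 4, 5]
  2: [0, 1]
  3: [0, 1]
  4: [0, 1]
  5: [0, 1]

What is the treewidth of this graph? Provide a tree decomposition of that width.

The largest bag has 3 vertices, giving width 2; this decomposition certifies tw(G) ≤ 2. Since 3–1–4–0–3 is a cycle in G, G is not acyclic. Forests are exactly the graphs of treewidth ≤ 1, so tw(G) ≥ 2. The upper and lower bounds meet at 2, so that is the treewidth.

Treewidth 2.
One optimal decomposition is:
Bags: B1 = {0, 1, 3}  B2 = {0, 1, 4}  B3 = {0, 1, 2}  B4 = {0, 1, 5}
Tree: B1–B2, B2–B3, B3–B4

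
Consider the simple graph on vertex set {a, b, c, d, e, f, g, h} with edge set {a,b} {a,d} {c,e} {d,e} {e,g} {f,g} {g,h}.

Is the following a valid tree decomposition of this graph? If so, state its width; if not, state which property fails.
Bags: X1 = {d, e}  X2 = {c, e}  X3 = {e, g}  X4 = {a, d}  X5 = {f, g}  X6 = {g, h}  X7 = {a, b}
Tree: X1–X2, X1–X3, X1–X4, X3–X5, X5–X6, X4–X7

Checking the three conditions: (i) the bags cover all of {a, b, c, d, e, f, g, h}; (ii) for each edge, some bag contains both endpoints; (iii) the bags containing any fixed vertex form a subtree. All hold, so the decomposition is valid with width 2 − 1 = 1.

Yes; width 1.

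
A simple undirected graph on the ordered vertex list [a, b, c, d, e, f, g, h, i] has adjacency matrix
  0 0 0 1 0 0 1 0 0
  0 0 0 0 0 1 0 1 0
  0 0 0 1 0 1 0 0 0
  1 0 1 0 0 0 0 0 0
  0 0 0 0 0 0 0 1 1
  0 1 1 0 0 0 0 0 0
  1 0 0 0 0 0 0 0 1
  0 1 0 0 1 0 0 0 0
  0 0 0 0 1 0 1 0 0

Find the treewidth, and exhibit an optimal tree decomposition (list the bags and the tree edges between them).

Every bag has size at most 3, so the width is 3 − 1 = 2 and tw(G) ≤ 2. For the lower bound, G contains the cycle c–f–b–h–e–i–g–a–d–c, so G is not a forest; only forests have treewidth ≤ 1, hence tw(G) ≥ 2. The upper and lower bounds meet at 2, so that is the treewidth.

Treewidth 2.
One such decomposition:
Bags: B1 = {b, c, f}  B2 = {b, c, h}  B3 = {c, e, h}  B4 = {c, e, i}  B5 = {c, g, i}  B6 = {a, c, g}  B7 = {a, c, d}
Tree: B1–B2, B2–B3, B3–B4, B4–B5, B5–B6, B6–B7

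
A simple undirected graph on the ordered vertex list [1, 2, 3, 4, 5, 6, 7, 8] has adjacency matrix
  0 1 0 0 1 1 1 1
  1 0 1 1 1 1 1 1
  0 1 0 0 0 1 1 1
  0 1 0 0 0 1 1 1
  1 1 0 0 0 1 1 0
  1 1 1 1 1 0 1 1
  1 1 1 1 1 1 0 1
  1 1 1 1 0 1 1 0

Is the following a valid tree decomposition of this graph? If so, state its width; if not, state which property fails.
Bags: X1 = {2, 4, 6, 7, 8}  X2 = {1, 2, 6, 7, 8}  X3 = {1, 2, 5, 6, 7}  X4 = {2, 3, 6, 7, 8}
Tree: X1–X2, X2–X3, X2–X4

Yes; width 4.

Every vertex of G appears in some bag (union = {1, 2, 3, 4, 5, 6, 7, 8}); every edge is covered by a bag; and for each vertex v the set of bags containing v is connected in the bag tree. The decomposition is therefore valid. The largest bag has 5 vertices, so the width is 4.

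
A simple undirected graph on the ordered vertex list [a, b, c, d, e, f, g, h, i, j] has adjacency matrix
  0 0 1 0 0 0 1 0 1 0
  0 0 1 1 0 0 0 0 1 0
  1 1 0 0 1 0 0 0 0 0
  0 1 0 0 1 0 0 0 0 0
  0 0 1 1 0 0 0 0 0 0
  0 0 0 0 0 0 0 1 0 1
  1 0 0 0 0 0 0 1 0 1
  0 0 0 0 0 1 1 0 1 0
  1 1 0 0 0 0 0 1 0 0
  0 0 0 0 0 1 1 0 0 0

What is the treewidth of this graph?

A width-2 tree decomposition is:
Bags: B1 = {f, h, j}  B2 = {g, h, j}  B3 = {g, h, i}  B4 = {a, g, i}  B5 = {a, b, i}  B6 = {a, b, c}  B7 = {b, c, d}  B8 = {c, d, e}
Tree: B1–B2, B2–B3, B3–B4, B4–B5, B5–B6, B6–B7, B7–B8
The largest bag has 3 vertices, giving width 2; this decomposition certifies tw(G) ≤ 2. Since f–j–g–h–f is a cycle in G, G is not acyclic. Forests are exactly the graphs of treewidth ≤ 1, so tw(G) ≥ 2. Therefore the treewidth is 2.

2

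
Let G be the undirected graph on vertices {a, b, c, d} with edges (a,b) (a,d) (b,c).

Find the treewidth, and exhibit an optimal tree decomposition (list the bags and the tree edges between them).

Treewidth 1.
Bags: B1 = {a, b}  B2 = {b, c}  B3 = {a, d}
Tree: B1–B2, B1–B3

Each bag holds 2 vertices, so the decomposition has width 1, which upper-bounds the treewidth. G has an edge, so its treewidth is at least 1. Combining the bounds, tw(G) = 1.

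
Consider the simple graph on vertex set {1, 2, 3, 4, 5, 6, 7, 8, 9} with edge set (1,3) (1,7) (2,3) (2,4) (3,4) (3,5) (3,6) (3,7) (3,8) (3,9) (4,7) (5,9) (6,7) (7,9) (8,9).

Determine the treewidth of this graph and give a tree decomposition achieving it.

The largest bag has 3 vertices, giving width 2; this decomposition certifies tw(G) ≤ 2. On the other hand G contains the 3-clique {3, 8, 9}. A clique must lie in a single bag of any decomposition, so no decomposition can have width below 2. Hence tw(G) = 2 exactly.

Treewidth 2.
Bags: B1 = {3, 7, 9}  B2 = {3, 6, 7}  B3 = {3, 4, 7}  B4 = {1, 3, 7}  B5 = {3, 5, 9}  B6 = {3, 8, 9}  B7 = {2, 3, 4}
Tree: B1–B2, B2–B3, B1–B4, B1–B5, B1–B6, B3–B7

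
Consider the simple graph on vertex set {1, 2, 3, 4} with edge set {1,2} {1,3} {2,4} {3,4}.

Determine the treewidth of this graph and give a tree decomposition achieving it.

Each bag holds 3 vertices, so the decomposition has width 2, which upper-bounds the treewidth. For the lower bound, G contains the cycle 2–1–3–4–2, so G is not a forest; only forests have treewidth ≤ 1, hence tw(G) ≥ 2. Hence tw(G) = 2 exactly.

Treewidth 2.
One optimal decomposition is:
Bags: B1 = {1, 2, 3}  B2 = {2, 3, 4}
Tree: B1–B2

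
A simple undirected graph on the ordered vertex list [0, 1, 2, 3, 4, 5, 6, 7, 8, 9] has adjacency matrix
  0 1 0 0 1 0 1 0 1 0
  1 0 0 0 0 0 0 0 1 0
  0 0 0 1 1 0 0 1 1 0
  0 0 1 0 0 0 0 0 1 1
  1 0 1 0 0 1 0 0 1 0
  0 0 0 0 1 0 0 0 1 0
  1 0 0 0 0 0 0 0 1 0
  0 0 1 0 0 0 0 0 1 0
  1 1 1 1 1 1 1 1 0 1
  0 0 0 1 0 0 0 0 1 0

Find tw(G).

2

A width-2 tree decomposition is:
Bags: B1 = {2, 4, 8}  B2 = {0, 4, 8}  B3 = {4, 5, 8}  B4 = {0, 6, 8}  B5 = {2, 7, 8}  B6 = {0, 1, 8}  B7 = {2, 3, 8}  B8 = {3, 8, 9}
Tree: B1–B2, B1–B3, B2–B4, B1–B5, B4–B6, B1–B7, B7–B8
The largest bag has 3 vertices, giving width 2; this decomposition certifies tw(G) ≤ 2. Conversely, {0, 1, 8} is a clique of size 3, and the vertices of any clique must share a bag in every tree decomposition; so some bag has ≥ 3 vertices and tw(G) ≥ 2. The upper and lower bounds meet at 2, so that is the treewidth.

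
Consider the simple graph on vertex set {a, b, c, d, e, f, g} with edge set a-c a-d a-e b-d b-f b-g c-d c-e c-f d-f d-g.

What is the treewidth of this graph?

A width-2 tree decomposition is:
Bags: B1 = {a, c, d}  B2 = {c, d, f}  B3 = {b, d, f}  B4 = {a, c, e}  B5 = {b, d, g}
Tree: B1–B2, B2–B3, B1–B4, B3–B5
Every bag has size at most 3, so the width is 3 − 1 = 2 and tw(G) ≤ 2. For the lower bound, the 3 vertices {b, d, g} are pairwise adjacent, and any tree decomposition puts a clique entirely inside one bag — forcing width ≥ 2. The upper and lower bounds meet at 2, so that is the treewidth.

2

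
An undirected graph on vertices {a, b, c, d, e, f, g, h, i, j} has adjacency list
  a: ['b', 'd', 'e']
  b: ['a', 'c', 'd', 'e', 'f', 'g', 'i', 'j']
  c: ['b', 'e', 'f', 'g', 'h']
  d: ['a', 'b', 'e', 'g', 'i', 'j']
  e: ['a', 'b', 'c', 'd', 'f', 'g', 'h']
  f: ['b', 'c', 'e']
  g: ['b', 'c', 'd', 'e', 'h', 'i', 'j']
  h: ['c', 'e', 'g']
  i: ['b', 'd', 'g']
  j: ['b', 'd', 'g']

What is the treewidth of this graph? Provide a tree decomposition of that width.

The largest bag has 4 vertices, giving width 3; this decomposition certifies tw(G) ≤ 3. On the other hand G contains the 4-clique {c, e, g, h}. A clique must lie in a single bag of any decomposition, so no decomposition can have width below 3. Therefore the treewidth is 3.

Treewidth 3.
One such decomposition:
Bags: B1 = {b, d, e, g}  B2 = {a, b, d, e}  B3 = {b, d, g, j}  B4 = {b, d, g, i}  B5 = {b, c, e, g}  B6 = {b, c, e, f}  B7 = {c, e, g, h}
Tree: B1–B2, B1–B3, B1–B4, B1–B5, B5–B6, B5–B7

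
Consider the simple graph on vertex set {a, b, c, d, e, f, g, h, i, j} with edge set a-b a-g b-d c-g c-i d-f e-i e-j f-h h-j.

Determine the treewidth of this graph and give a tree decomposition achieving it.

The largest bag has 3 vertices, giving width 2; this decomposition certifies tw(G) ≤ 2. The edges i–e–j–h–f–d–b–a–g–c–i form a cycle, so G is not a tree and its treewidth is at least 2. Therefore the treewidth is 2.

Treewidth 2.
Bags: B1 = {e, i, j}  B2 = {h, i, j}  B3 = {f, h, i}  B4 = {d, f, i}  B5 = {b, d, i}  B6 = {a, b, i}  B7 = {a, g, i}  B8 = {c, g, i}
Tree: B1–B2, B2–B3, B3–B4, B4–B5, B5–B6, B6–B7, B7–B8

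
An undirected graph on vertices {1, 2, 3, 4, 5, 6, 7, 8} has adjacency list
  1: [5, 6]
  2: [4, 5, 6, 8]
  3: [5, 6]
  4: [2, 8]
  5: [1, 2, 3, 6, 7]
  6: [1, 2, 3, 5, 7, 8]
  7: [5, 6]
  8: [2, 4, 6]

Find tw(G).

A width-2 tree decomposition is:
Bags: B1 = {2, 6, 8}  B2 = {2, 5, 6}  B3 = {1, 5, 6}  B4 = {2, 4, 8}  B5 = {5, 6, 7}  B6 = {3, 5, 6}
Tree: B1–B2, B2–B3, B1–B4, B2–B5, B5–B6
Each bag holds 3 vertices, so the decomposition has width 2, which upper-bounds the treewidth. For the lower bound, the 3 vertices {2, 4, 8} are pairwise adjacent, and any tree decomposition puts a clique entirely inside one bag — forcing width ≥ 2. The upper and lower bounds meet at 2, so that is the treewidth.

2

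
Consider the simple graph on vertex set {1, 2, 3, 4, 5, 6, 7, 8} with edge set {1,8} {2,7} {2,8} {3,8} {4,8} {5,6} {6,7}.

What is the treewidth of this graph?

1

A width-1 tree decomposition is:
Bags: B1 = {2, 8}  B2 = {2, 7}  B3 = {1, 8}  B4 = {4, 8}  B5 = {6, 7}  B6 = {5, 6}  B7 = {3, 8}
Tree: B1–B2, B1–B3, B1–B4, B2–B5, B5–B6, B3–B7
Every bag has size at most 2, so the width is 2 − 1 = 1 and tw(G) ≤ 1. G has an edge, so its treewidth is at least 1. Therefore the treewidth is 1.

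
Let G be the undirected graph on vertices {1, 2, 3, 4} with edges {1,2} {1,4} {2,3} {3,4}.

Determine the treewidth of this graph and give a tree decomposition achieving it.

Treewidth 2.
One optimal decomposition is:
Bags: B1 = {1, 2, 4}  B2 = {2, 3, 4}
Tree: B1–B2

Each bag holds 3 vertices, so the decomposition has width 2, which upper-bounds the treewidth. Since 2–1–4–3–2 is a cycle in G, G is not acyclic. Forests are exactly the graphs of treewidth ≤ 1, so tw(G) ≥ 2. Hence tw(G) = 2 exactly.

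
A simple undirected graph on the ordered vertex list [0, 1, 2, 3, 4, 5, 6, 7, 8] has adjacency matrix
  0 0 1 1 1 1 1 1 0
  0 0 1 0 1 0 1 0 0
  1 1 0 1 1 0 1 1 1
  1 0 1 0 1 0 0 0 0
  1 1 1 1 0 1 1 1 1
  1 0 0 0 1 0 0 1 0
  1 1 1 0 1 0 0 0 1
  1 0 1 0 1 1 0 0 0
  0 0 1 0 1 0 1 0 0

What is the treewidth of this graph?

A width-3 tree decomposition is:
Bags: B1 = {0, 2, 4, 7}  B2 = {0, 2, 3, 4}  B3 = {0, 4, 5, 7}  B4 = {0, 2, 4, 6}  B5 = {2, 4, 6, 8}  B6 = {1, 2, 4, 6}
Tree: B1–B2, B1–B3, B1–B4, B4–B5, B4–B6
Every bag has size at most 4, so the width is 4 − 1 = 3 and tw(G) ≤ 3. For the lower bound, the 4 vertices {0, 2, 3, 4} are pairwise adjacent, and any tree decomposition puts a clique entirely inside one bag — forcing width ≥ 3. The upper and lower bounds meet at 3, so that is the treewidth.

3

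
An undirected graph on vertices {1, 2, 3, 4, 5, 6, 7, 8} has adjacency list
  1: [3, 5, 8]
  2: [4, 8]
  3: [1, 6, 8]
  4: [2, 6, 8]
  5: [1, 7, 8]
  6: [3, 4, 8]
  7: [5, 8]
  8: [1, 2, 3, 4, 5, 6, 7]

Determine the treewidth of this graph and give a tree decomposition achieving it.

Treewidth 2.
One optimal decomposition is:
Bags: B1 = {3, 6, 8}  B2 = {4, 6, 8}  B3 = {1, 3, 8}  B4 = {1, 5, 8}  B5 = {2, 4, 8}  B6 = {5, 7, 8}
Tree: B1–B2, B1–B3, B3–B4, B2–B5, B4–B6

The largest bag has 3 vertices, giving width 2; this decomposition certifies tw(G) ≤ 2. On the other hand G contains the 3-clique {1, 3, 8}. A clique must lie in a single bag of any decomposition, so no decomposition can have width below 2. Therefore the treewidth is 2.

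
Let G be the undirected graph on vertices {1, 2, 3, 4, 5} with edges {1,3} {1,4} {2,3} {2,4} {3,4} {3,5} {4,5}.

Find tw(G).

A width-2 tree decomposition is:
Bags: B1 = {1, 3, 4}  B2 = {3, 4, 5}  B3 = {2, 3, 4}
Tree: B1–B2, B1–B3
Every bag has size at most 3, so the width is 3 − 1 = 2 and tw(G) ≤ 2. For the lower bound, the 3 vertices {1, 3, 4} are pairwise adjacent, and any tree decomposition puts a clique entirely inside one bag — forcing width ≥ 2. Therefore the treewidth is 2.

2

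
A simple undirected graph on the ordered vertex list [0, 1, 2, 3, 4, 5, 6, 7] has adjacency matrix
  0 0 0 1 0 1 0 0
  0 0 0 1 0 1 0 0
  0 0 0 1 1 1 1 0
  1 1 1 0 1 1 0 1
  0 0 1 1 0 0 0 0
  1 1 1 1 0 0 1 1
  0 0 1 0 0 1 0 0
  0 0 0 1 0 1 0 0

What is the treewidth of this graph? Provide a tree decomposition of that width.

Treewidth 2.
Bags: B1 = {2, 3, 5}  B2 = {2, 5, 6}  B3 = {1, 3, 5}  B4 = {3, 5, 7}  B5 = {0, 3, 5}  B6 = {2, 3, 4}
Tree: B1–B2, B1–B3, B3–B4, B4–B5, B1–B6

Every bag has size at most 3, so the width is 3 − 1 = 2 and tw(G) ≤ 2. Conversely, {2, 3, 4} is a clique of size 3, and the vertices of any clique must share a bag in every tree decomposition; so some bag has ≥ 3 vertices and tw(G) ≥ 2. Therefore the treewidth is 2.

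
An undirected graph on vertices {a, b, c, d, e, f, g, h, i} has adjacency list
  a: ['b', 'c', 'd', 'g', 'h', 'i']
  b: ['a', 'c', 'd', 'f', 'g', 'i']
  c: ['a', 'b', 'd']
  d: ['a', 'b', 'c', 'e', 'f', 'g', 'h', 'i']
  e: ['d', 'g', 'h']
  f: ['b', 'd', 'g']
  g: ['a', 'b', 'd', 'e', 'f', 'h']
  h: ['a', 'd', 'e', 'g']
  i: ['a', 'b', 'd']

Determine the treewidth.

A width-3 tree decomposition is:
Bags: B1 = {a, b, d, i}  B2 = {a, b, d, g}  B3 = {a, d, g, h}  B4 = {d, e, g, h}  B5 = {b, d, f, g}  B6 = {a, b, c, d}
Tree: B1–B2, B2–B3, B3–B4, B2–B5, B1–B6
Every bag has size at most 4, so the width is 4 − 1 = 3 and tw(G) ≤ 3. On the other hand G contains the 4-clique {d, e, g, h}. A clique must lie in a single bag of any decomposition, so no decomposition can have width below 3. Combining the bounds, tw(G) = 3.

3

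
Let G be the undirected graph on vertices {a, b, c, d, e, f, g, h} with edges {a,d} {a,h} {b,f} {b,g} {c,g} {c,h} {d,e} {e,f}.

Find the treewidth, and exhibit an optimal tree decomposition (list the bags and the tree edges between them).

Every bag has size at most 3, so the width is 3 − 1 = 2 and tw(G) ≤ 2. For the lower bound, G contains the cycle e–d–a–h–c–g–b–f–e, so G is not a forest; only forests have treewidth ≤ 1, hence tw(G) ≥ 2. The upper and lower bounds meet at 2, so that is the treewidth.

Treewidth 2.
One optimal decomposition is:
Bags: B1 = {a, d, e}  B2 = {a, e, h}  B3 = {c, e, h}  B4 = {c, e, g}  B5 = {b, e, g}  B6 = {b, e, f}
Tree: B1–B2, B2–B3, B3–B4, B4–B5, B5–B6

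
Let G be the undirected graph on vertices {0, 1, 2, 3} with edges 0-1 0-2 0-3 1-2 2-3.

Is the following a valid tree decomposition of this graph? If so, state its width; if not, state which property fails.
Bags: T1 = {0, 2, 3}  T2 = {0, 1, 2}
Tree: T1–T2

Checking the three conditions: (i) the bags cover all of {0, 1, 2, 3}; (ii) for each edge, some bag contains both endpoints; (iii) the bags containing any fixed vertex form a subtree. All hold, so the decomposition is valid with width 3 − 1 = 2.

Yes; width 2.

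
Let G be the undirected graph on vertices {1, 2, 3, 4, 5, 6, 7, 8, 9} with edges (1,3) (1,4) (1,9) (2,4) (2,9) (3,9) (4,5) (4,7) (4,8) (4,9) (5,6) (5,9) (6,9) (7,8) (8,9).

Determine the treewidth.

A width-2 tree decomposition is:
Bags: B1 = {1, 4, 9}  B2 = {4, 8, 9}  B3 = {4, 7, 8}  B4 = {4, 5, 9}  B5 = {1, 3, 9}  B6 = {2, 4, 9}  B7 = {5, 6, 9}
Tree: B1–B2, B2–B3, B1–B4, B1–B5, B4–B6, B4–B7
The largest bag has 3 vertices, giving width 2; this decomposition certifies tw(G) ≤ 2. For the lower bound, the 3 vertices {1, 3, 9} are pairwise adjacent, and any tree decomposition puts a clique entirely inside one bag — forcing width ≥ 2. Combining the bounds, tw(G) = 2.

2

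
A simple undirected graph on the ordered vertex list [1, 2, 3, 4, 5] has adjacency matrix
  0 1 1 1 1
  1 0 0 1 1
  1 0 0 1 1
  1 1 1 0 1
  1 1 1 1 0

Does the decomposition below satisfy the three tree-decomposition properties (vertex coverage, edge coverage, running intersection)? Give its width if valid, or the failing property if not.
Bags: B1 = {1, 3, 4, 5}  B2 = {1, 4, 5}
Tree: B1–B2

A tree decomposition must satisfy three properties: every vertex lies in some bag; for every edge, both endpoints lie together in some bag; and for every vertex, the bags containing it form a connected subtree. Here vertex 2 appears in no bag, so the decomposition is invalid.

No — vertex 2 appears in no bag.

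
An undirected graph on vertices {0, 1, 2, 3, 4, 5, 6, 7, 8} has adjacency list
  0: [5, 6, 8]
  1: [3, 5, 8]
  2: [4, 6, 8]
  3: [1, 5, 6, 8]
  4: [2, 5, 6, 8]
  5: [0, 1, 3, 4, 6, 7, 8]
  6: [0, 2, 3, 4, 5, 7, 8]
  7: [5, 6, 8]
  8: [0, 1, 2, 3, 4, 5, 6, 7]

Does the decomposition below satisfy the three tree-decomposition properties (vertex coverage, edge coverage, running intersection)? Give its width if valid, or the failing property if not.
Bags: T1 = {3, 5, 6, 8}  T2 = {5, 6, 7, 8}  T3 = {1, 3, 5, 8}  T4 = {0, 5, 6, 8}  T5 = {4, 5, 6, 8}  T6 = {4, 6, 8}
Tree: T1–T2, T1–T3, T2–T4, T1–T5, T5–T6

A tree decomposition must satisfy three properties: every vertex lies in some bag; for every edge, both endpoints lie together in some bag; and for every vertex, the bags containing it form a connected subtree. Here vertex 2 appears in no bag, so the decomposition is invalid.

No — vertex 2 appears in no bag.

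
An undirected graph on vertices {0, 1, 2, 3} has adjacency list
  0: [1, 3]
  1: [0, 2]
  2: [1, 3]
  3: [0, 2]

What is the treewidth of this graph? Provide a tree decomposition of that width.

Treewidth 2.
One such decomposition:
Bags: B1 = {0, 1, 2}  B2 = {0, 2, 3}
Tree: B1–B2

Each bag holds 3 vertices, so the decomposition has width 2, which upper-bounds the treewidth. For the lower bound, G contains the cycle 0–1–2–3–0, so G is not a forest; only forests have treewidth ≤ 1, hence tw(G) ≥ 2. Combining the bounds, tw(G) = 2.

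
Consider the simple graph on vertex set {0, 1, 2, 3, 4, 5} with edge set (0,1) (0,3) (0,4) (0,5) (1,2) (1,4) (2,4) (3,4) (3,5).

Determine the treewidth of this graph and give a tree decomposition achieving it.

Every bag has size at most 3, so the width is 3 − 1 = 2 and tw(G) ≤ 2. On the other hand G contains the 3-clique {0, 1, 4}. A clique must lie in a single bag of any decomposition, so no decomposition can have width below 2. Hence tw(G) = 2 exactly.

Treewidth 2.
One such decomposition:
Bags: B1 = {0, 3, 4}  B2 = {0, 1, 4}  B3 = {1, 2, 4}  B4 = {0, 3, 5}
Tree: B1–B2, B2–B3, B1–B4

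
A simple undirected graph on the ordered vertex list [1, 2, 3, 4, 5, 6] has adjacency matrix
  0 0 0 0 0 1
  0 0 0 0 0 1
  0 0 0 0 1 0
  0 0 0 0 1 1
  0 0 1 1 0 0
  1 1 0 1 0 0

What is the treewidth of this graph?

1

A width-1 tree decomposition is:
Bags: B1 = {1, 6}  B2 = {4, 6}  B3 = {4, 5}  B4 = {2, 6}  B5 = {3, 5}
Tree: B1–B2, B2–B3, B2–B4, B3–B5
Each bag holds 2 vertices, so the decomposition has width 1, which upper-bounds the treewidth. G has an edge, so its treewidth is at least 1. Therefore the treewidth is 1.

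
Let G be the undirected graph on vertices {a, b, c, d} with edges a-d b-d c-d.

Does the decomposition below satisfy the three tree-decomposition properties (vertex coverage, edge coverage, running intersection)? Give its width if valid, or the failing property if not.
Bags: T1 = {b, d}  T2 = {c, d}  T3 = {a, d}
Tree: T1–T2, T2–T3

Yes; width 1.

Vertex coverage: the bags together contain {a, b, c, d}, the full vertex set. Edge coverage: each edge of G has both endpoints in at least one bag. Running intersection: for every vertex, the bags containing it form a connected subtree. All three properties hold, so this is a valid tree decomposition of width max|bag| − 1 = 1, and hence tw(G) ≤ 1.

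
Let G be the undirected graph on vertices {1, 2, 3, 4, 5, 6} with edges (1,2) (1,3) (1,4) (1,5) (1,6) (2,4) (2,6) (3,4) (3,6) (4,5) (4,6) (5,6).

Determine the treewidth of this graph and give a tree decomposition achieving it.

The largest bag has 4 vertices, giving width 3; this decomposition certifies tw(G) ≤ 3. Conversely, {1, 2, 4, 6} is a clique of size 4, and the vertices of any clique must share a bag in every tree decomposition; so some bag has ≥ 4 vertices and tw(G) ≥ 3. The upper and lower bounds meet at 3, so that is the treewidth.

Treewidth 3.
One optimal decomposition is:
Bags: B1 = {1, 2, 4, 6}  B2 = {1, 3, 4, 6}  B3 = {1, 4, 5, 6}
Tree: B1–B2, B2–B3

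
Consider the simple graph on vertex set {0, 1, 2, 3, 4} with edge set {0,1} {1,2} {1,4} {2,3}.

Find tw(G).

1

A width-1 tree decomposition is:
Bags: B1 = {1, 2}  B2 = {2, 3}  B3 = {1, 4}  B4 = {0, 1}
Tree: B1–B2, B1–B3, B3–B4
The largest bag has 2 vertices, giving width 1; this decomposition certifies tw(G) ≤ 1. G has an edge, so its treewidth is at least 1. Therefore the treewidth is 1.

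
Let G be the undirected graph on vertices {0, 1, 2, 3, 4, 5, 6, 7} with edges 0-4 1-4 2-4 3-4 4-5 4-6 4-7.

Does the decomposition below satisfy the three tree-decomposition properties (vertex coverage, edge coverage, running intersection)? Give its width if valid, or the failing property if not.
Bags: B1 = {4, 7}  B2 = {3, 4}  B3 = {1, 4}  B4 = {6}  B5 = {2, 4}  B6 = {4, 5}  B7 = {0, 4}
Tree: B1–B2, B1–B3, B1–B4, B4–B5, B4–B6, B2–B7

A tree decomposition must satisfy three properties: every vertex lies in some bag; for every edge, both endpoints lie together in some bag; and for every vertex, the bags containing it form a connected subtree. Here edge (4,6) lies in no bag, so the decomposition is invalid.

No — edge (4,6) lies in no bag.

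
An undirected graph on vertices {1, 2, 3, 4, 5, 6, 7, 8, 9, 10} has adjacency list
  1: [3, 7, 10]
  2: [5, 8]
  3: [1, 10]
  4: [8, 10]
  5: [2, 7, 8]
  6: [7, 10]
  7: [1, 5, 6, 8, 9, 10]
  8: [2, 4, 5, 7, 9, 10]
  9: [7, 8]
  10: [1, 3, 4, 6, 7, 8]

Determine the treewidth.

A width-2 tree decomposition is:
Bags: B1 = {5, 7, 8}  B2 = {7, 8, 10}  B3 = {6, 7, 10}  B4 = {7, 8, 9}  B5 = {1, 7, 10}  B6 = {2, 5, 8}  B7 = {4, 8, 10}  B8 = {1, 3, 10}
Tree: B1–B2, B2–B3, B2–B4, B3–B5, B1–B6, B2–B7, B5–B8
The largest bag has 3 vertices, giving width 2; this decomposition certifies tw(G) ≤ 2. For the lower bound, the 3 vertices {2, 5, 8} are pairwise adjacent, and any tree decomposition puts a clique entirely inside one bag — forcing width ≥ 2. The upper and lower bounds meet at 2, so that is the treewidth.

2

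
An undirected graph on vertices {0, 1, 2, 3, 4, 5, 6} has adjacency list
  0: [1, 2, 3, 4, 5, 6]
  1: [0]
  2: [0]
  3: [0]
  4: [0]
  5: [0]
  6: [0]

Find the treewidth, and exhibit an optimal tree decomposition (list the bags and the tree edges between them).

Treewidth 1.
One such decomposition:
Bags: B1 = {0, 3}  B2 = {0, 4}  B3 = {0, 5}  B4 = {0, 2}  B5 = {0, 6}  B6 = {0, 1}
Tree: B1–B2, B2–B3, B1–B4, B1–B5, B4–B6

The largest bag has 2 vertices, giving width 1; this decomposition certifies tw(G) ≤ 1. G has an edge, so its treewidth is at least 1. Therefore the treewidth is 1.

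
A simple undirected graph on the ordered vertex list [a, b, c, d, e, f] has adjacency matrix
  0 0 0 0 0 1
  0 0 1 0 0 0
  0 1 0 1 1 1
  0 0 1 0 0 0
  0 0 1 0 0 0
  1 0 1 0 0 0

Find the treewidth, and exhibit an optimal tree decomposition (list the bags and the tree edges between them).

The largest bag has 2 vertices, giving width 1; this decomposition certifies tw(G) ≤ 1. Since G has at least one edge (e.g. c–b), it is not an edgeless graph, so tw(G) ≥ 1. Combining the bounds, tw(G) = 1.

Treewidth 1.
Bags: B1 = {b, c}  B2 = {c, d}  B3 = {c, f}  B4 = {c, e}  B5 = {a, f}
Tree: B1–B2, B2–B3, B2–B4, B3–B5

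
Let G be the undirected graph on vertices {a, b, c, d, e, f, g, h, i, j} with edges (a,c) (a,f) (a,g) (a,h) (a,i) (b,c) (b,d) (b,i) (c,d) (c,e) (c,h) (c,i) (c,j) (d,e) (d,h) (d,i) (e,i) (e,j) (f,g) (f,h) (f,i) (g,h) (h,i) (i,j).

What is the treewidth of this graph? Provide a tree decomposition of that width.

Treewidth 3.
One optimal decomposition is:
Bags: B1 = {b, c, d, i}  B2 = {c, d, h, i}  B3 = {a, c, h, i}  B4 = {a, f, h, i}  B5 = {a, f, g, h}  B6 = {c, d, e, i}  B7 = {c, e, i, j}
Tree: B1–B2, B2–B3, B3–B4, B4–B5, B1–B6, B6–B7

The largest bag has 4 vertices, giving width 3; this decomposition certifies tw(G) ≤ 3. Conversely, {a, f, g, h} is a clique of size 4, and the vertices of any clique must share a bag in every tree decomposition; so some bag has ≥ 4 vertices and tw(G) ≥ 3. Hence tw(G) = 3 exactly.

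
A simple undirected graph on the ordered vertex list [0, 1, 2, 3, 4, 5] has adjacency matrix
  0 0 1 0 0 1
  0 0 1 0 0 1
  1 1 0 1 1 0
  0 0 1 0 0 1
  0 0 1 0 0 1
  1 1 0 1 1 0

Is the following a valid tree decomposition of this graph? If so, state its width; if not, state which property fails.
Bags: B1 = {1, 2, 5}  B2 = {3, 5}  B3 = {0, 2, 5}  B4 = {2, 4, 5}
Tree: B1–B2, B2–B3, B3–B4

No — edge (2,3) lies in no bag.

A tree decomposition must satisfy three properties: every vertex lies in some bag; for every edge, both endpoints lie together in some bag; and for every vertex, the bags containing it form a connected subtree. Here edge (2,3) lies in no bag, so the decomposition is invalid.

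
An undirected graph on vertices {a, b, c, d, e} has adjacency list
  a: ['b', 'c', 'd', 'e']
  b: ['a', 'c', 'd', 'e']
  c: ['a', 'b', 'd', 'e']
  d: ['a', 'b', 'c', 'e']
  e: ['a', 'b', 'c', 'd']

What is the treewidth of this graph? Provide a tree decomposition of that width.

Treewidth 4.
Bags: B1 = {a, b, c, d, e}
Tree: (single bag)

With just one bag of size 5, the width is 5 − 1 = 4, so tw(G) ≤ 4. For the lower bound, the 5 vertices {a, b, c, d, e} are pairwise adjacent, and any tree decomposition puts a clique entirely inside one bag — forcing width ≥ 4. Therefore the treewidth is 4.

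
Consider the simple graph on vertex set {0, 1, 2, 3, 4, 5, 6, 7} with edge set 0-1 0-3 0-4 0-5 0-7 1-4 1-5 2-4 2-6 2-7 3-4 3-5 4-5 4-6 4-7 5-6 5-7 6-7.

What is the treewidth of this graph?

3

A width-3 tree decomposition is:
Bags: B1 = {0, 4, 5, 7}  B2 = {4, 5, 6, 7}  B3 = {0, 1, 4, 5}  B4 = {2, 4, 6, 7}  B5 = {0, 3, 4, 5}
Tree: B1–B2, B1–B3, B2–B4, B3–B5
The largest bag has 4 vertices, giving width 3; this decomposition certifies tw(G) ≤ 3. For the lower bound, the 4 vertices {2, 4, 6, 7} are pairwise adjacent, and any tree decomposition puts a clique entirely inside one bag — forcing width ≥ 3. Therefore the treewidth is 3.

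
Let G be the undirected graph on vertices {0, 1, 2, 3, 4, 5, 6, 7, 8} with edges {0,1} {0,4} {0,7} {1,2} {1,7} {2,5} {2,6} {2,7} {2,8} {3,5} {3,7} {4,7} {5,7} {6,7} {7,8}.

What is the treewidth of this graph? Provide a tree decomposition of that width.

Treewidth 2.
One optimal decomposition is:
Bags: B1 = {2, 6, 7}  B2 = {2, 5, 7}  B3 = {1, 2, 7}  B4 = {0, 1, 7}  B5 = {2, 7, 8}  B6 = {3, 5, 7}  B7 = {0, 4, 7}
Tree: B1–B2, B2–B3, B3–B4, B3–B5, B2–B6, B4–B7

Every bag has size at most 3, so the width is 3 − 1 = 2 and tw(G) ≤ 2. For the lower bound, the 3 vertices {0, 1, 7} are pairwise adjacent, and any tree decomposition puts a clique entirely inside one bag — forcing width ≥ 2. Combining the bounds, tw(G) = 2.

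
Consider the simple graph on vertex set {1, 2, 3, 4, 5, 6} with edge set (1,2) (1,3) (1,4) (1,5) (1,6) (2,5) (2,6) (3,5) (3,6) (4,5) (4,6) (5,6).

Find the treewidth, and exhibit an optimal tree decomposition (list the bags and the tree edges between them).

Treewidth 3.
One optimal decomposition is:
Bags: B1 = {1, 4, 5, 6}  B2 = {1, 2, 5, 6}  B3 = {1, 3, 5, 6}
Tree: B1–B2, B2–B3

Each bag holds 4 vertices, so the decomposition has width 3, which upper-bounds the treewidth. On the other hand G contains the 4-clique {1, 2, 5, 6}. A clique must lie in a single bag of any decomposition, so no decomposition can have width below 3. The upper and lower bounds meet at 3, so that is the treewidth.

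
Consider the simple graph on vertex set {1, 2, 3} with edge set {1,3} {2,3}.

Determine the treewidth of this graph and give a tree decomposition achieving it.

Treewidth 1.
One optimal decomposition is:
Bags: B1 = {1, 3}  B2 = {2, 3}
Tree: B1–B2

Each bag holds 2 vertices, so the decomposition has width 1, which upper-bounds the treewidth. Since G has at least one edge (e.g. 3–1), it is not an edgeless graph, so tw(G) ≥ 1. Combining the bounds, tw(G) = 1.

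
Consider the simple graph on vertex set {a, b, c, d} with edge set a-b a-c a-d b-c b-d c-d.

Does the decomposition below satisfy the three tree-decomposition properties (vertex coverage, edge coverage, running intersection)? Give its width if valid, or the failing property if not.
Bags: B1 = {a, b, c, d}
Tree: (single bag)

Yes; width 3.

Every vertex of G appears in some bag (union = {a, b, c, d}); every edge is covered by a bag; and for each vertex v the set of bags containing v is connected in the bag tree. The decomposition is therefore valid. The largest bag has 4 vertices, so the width is 3.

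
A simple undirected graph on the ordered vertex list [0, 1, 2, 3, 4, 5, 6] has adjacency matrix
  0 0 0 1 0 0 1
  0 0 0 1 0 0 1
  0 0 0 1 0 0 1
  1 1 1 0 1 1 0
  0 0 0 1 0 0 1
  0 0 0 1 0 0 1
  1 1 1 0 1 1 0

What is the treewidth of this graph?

2

A width-2 tree decomposition is:
Bags: B1 = {3, 4, 6}  B2 = {2, 3, 6}  B3 = {3, 5, 6}  B4 = {1, 3, 6}  B5 = {0, 3, 6}
Tree: B1–B2, B2–B3, B3–B4, B4–B5
The largest bag has 3 vertices, giving width 2; this decomposition certifies tw(G) ≤ 2. The edges 6–4–3–2–6 form a cycle, so G is not a tree and its treewidth is at least 2. Therefore the treewidth is 2.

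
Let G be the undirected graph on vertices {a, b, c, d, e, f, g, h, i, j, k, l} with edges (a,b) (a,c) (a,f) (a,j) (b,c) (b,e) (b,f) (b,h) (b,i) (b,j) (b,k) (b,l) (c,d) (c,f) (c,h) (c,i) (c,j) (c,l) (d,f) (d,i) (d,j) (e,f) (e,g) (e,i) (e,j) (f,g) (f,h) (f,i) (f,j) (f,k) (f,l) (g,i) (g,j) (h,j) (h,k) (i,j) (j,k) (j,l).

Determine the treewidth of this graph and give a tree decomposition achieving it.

Every bag has size at most 5, so the width is 5 − 1 = 4 and tw(G) ≤ 4. For the lower bound, the 5 vertices {c, d, f, i, j} are pairwise adjacent, and any tree decomposition puts a clique entirely inside one bag — forcing width ≥ 4. The upper and lower bounds meet at 4, so that is the treewidth.

Treewidth 4.
Bags: B1 = {b, c, f, j, l}  B2 = {b, c, f, i, j}  B3 = {c, d, f, i, j}  B4 = {b, c, f, h, j}  B5 = {a, b, c, f, j}  B6 = {b, e, f, i, j}  B7 = {e, f, g, i, j}  B8 = {b, f, h, j, k}
Tree: B1–B2, B2–B3, B1–B4, B4–B5, B2–B6, B6–B7, B4–B8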